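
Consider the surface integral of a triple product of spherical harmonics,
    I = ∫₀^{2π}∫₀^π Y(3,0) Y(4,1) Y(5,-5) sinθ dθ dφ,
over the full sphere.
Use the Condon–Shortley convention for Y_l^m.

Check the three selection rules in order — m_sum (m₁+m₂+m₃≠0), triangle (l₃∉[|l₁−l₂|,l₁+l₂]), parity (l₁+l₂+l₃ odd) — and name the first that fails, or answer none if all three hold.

Σmᵢ = -4  ✗
l₃∈[|l₁−l₂|,l₁+l₂]=[1,7], have l₃=5
Σlᵢ = 12 ⇒ even

m_sum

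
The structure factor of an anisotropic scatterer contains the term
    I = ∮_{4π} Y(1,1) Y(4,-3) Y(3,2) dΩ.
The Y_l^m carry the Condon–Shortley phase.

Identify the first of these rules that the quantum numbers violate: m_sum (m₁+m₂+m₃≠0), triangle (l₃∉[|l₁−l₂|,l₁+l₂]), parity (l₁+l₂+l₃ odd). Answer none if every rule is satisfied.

none

azimuthal sum: 1 − 3 + 2 = 0  ✓
3 ≤ 3 ≤ 5 (triangle on l)  ✓
L = 1 + 4 + 3 = 8 (even)  ✓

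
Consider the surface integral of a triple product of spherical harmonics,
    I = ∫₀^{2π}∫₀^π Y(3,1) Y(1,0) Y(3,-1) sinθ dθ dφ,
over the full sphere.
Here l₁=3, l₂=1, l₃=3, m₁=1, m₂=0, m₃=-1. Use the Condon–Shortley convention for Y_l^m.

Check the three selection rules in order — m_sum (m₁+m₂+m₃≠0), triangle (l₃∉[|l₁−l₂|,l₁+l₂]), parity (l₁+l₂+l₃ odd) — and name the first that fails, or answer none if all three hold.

azimuthal sum: 1 + 0 − 1 = 0  ✓
2 ≤ 3 ≤ 4 (triangle on l)  ✓
L = 3 + 1 + 3 = 7 (odd)  ✗

parity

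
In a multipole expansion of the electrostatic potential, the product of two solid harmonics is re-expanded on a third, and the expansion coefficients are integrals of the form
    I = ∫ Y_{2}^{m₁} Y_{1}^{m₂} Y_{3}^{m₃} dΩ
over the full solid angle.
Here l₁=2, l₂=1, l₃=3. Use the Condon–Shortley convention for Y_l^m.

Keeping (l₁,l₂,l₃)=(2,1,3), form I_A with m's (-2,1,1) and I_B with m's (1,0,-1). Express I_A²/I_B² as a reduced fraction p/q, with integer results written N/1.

1/8

l's match ⇒ only the (l;m) 3-j factors differ between A and B.
A: triangle coeff Δ(2,1,3) = 1/105; Σ_t [0,0]: t=0:+1/48 = 1/48; (3j)²=1/105 [(2 1 3; -2 1 1)], sign=+1
B: triangle coeff Δ(2,1,3) = 1/105; Σ_t [0,0]: t=0:+1/6 = 1/6; (3j)²=8/105 [(2 1 3; 1 0 -1)], sign=+1
I_A²/I_B² = (1/105)/(8/105) = 1/8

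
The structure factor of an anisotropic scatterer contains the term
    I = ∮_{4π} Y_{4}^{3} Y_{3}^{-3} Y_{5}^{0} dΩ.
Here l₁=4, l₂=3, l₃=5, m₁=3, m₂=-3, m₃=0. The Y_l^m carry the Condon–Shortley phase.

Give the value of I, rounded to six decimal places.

-0.098140

Checks pass: Σm=0; 12 even; l₃=5∈[1,7].
(2·4+1)(2·3+1)(2·5+1) = 693
Δ: 2! 6! 4! / 13! → 1/180180
sum: t=0:+1/576 t=1:−1/144 t=2:+1/576 = -1/288
3j²(4 3 5; 0 0 0) = Δ·Π!·Σ² = 20/1001  (sign +1)
sum: t=0:+1/5760 = 1/5760
3j²(4 3 5; 3 -3 0) = Δ·Π!·Σ² = 5/572  (sign -1)
combine: 4πI² = 693·20/1001·5/572 = 225/1859
take √, sign -1: I = -0.09814013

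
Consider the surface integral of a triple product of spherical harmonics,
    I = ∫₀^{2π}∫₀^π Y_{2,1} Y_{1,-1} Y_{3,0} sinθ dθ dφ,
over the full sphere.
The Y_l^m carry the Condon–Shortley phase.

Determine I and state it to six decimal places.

Checks pass: Σm=0; 6 even; l₃=3∈[1,3].
(2·2+1)(2·1+1)(2·3+1) = 105
Δ: 0! 4! 2! / 7! → 1/105
sum: t=0:+1/4 = 1/4
3j²(2 1 3; 0 0 0) = Δ·Π!·Σ² = 3/35  (sign -1)
sum: t=0:+1/12 = 1/12
3j²(2 1 3; 1 -1 0) = Δ·Π!·Σ² = 1/35  (sign -1)
combine: 4πI² = 105·3/35·1/35 = 9/35
take √, sign +1: I = 0.14304817

0.143048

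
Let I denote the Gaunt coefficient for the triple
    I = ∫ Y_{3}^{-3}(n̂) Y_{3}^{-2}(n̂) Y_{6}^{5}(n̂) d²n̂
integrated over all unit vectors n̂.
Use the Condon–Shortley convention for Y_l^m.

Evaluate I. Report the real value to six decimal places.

Checks pass: Σm=0; 12 even; l₃=6∈[0,6].
(2·3+1)(2·3+1)(2·6+1) = 637
Δ: 0! 6! 6! / 13! → 1/12012
sum: t=0:+1/1296 = 1/1296
3j²(3 3 6; 0 0 0) = Δ·Π!·Σ² = 100/3003  (sign +1)
sum: t=0:+1/86400 = 1/86400
3j²(3 3 6; -3 -2 5) = Δ·Π!·Σ² = 1/26  (sign -1)
combine: 4πI² = 637·100/3003·1/26 = 350/429
take √, sign -1: I = -0.25480060

-0.254801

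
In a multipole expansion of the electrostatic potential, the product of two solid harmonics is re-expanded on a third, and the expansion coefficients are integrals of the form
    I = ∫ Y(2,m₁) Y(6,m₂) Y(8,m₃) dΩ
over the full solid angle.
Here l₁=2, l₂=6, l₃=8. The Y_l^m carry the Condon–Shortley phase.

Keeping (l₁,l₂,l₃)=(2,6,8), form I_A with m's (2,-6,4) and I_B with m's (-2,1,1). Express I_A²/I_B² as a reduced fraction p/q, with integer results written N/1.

1/126

Shared (l₁,l₂,l₃)=(2,6,8): N and (l;000)² cancel in I_A²/I_B².
A: Δ = 0!·4!·12!/17! = 1/30940; Racah Σ t=0..0: t=0:+1/11496038400 = 1/11496038400; ⇒ 3j(2 6 8; 2 -6 4)² = 1/30940, sgn +1
B: Δ = 0!·4!·12!/17! = 1/30940; Racah Σ t=0..0: t=0:+1/14515200 = 1/14515200; ⇒ 3j(2 6 8; -2 1 1)² = 9/2210, sgn -1
I_A²/I_B² = (1/30940)/(9/2210) = 1/126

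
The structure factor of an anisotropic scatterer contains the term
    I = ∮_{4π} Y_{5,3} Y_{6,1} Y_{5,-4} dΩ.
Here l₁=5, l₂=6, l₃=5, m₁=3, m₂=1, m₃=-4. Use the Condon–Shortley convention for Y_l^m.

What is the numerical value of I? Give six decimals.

-0.154663

m-sum 0 ✓  L=16 even ✓  1≤5≤11 ✓
Π(2lᵢ+1) = 11×13×11 = 1573
triangle coeff Δ(5,6,5) = 1/28588560
Σ_t [1,5]: t=1:−1/345600 t=2:+1/13824 t=3:−1/5184 t=4:+1/13824 t=5:−1/345600 = -7/129600
(3j)²=80/7293 [(5 6 5; 0 0 0)], sign=+1
Σ_t [1,2]: t=1:−1/518400 t=2:+1/138240 = 11/2073600
(3j)²=77/4420 [(5 6 5; 3 1 -4)], sign=-1
⇒ 4πI² = 3388/11271
I = (-1)√(3388/11271/(4π)) = -0.15466268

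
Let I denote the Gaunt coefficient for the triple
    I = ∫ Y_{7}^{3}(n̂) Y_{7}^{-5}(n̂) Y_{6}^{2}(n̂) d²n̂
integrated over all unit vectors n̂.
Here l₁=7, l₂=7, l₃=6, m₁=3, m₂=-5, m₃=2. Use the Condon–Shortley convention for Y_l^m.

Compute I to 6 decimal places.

-0.112256

Checks pass: Σm=0; 20 even; l₃=6∈[0,14].
(2·7+1)(2·7+1)(2·6+1) = 2925
Δ: 8! 6! 6! / 21! → 1/2444321880
sum: t=1:−1/2612736000 t=2:+1/20736000 t=3:−1/1658880 t=4:+1/746496 t=5:−1/1658880 t=6:+1/20736000 t=7:−1/2612736000 = 1/4354560
3j²(7 7 6; 0 0 0) = Δ·Π!·Σ² = 1000/138567  (sign +1)
sum: t=0:+1/92897280 t=1:−1/21772800 t=2:+1/49766400 = -1/66355200
3j²(7 7 6; 3 -5 2) = Δ·Π!·Σ² = 63/8398  (sign -1)
combine: 4πI² = 2925·1000/138567·63/8398 = 2362500/14919047
take √, sign -1: I = -0.11225623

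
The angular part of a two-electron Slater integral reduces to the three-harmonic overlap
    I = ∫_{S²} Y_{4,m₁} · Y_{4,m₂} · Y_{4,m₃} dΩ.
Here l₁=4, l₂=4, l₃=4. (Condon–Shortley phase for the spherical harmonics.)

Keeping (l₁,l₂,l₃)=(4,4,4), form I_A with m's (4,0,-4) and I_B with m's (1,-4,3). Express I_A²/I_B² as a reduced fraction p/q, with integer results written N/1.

2/5

Same 4,4,4: normalisation and zero-m 3j drop out of the ratio.
A: Δ: 4! 4! 4! / 13! → 1/450450; sum: t=0:+1/13824 = 1/13824; 3j²(4 4 4; 4 0 -4) = Δ·Π!·Σ² = 14/1287  (sign +1)
B: Δ: 4! 4! 4! / 13! → 1/450450; sum: t=0:+1/3456 = 1/3456; 3j²(4 4 4; 1 -4 3) = Δ·Π!·Σ² = 35/1287  (sign -1)
I_A²/I_B² = (14/1287)/(35/1287) = 2/5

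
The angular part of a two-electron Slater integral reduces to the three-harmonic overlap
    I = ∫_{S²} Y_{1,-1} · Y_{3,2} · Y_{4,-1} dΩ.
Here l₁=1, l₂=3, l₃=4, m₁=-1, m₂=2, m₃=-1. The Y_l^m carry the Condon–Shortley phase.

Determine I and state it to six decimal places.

m-sum 0 ✓  L=8 even ✓  2≤4≤4 ✓
Π(2lᵢ+1) = 3×7×9 = 189
triangle coeff Δ(1,3,4) = 1/252
Σ_t [0,0]: t=0:+1/36 = 1/36
(3j)²=4/63 [(1 3 4; 0 0 0)], sign=+1
Σ_t [0,0]: t=0:+1/240 = 1/240
(3j)²=1/84 [(1 3 4; -1 2 -1)], sign=-1
⇒ 4πI² = 1/7
I = (-1)√(1/7/(4π)) = -0.10662181

-0.106622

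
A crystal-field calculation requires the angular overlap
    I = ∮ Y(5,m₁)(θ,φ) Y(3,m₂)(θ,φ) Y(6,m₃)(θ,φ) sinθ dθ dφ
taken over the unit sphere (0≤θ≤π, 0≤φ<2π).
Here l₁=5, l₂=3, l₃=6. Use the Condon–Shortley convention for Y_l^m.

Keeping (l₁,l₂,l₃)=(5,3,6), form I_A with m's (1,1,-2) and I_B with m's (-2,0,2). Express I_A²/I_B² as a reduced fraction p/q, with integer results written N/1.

Shared (l₁,l₂,l₃)=(5,3,6): N and (l;000)² cancel in I_A²/I_B².
A: Δ = 2!·8!·4!/15! = 1/675675; Racah Σ t=0..2: t=0:+1/27648 t=1:−1/4320 t=2:+1/11520 = -1/9216; ⇒ 3j(5 3 6; 1 1 -2)² = 2/143, sgn -1
B: Δ = 2!·8!·4!/15! = 1/675675; Racah Σ t=0..2: t=0:+1/60480 t=1:−1/5760 t=2:+1/8640 = -1/24192; ⇒ 3j(5 3 6; -2 0 2)² = 8/3003, sgn -1
I_A²/I_B² = (2/143)/(8/3003) = 21/4

21/4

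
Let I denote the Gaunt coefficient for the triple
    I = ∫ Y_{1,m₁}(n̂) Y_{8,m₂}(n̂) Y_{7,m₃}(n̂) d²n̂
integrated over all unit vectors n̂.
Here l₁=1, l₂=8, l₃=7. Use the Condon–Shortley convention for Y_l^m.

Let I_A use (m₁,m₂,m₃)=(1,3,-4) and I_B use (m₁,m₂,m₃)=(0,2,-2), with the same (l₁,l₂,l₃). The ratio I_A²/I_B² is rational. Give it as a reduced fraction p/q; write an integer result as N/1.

Shared (l₁,l₂,l₃)=(1,8,7): N and (l;000)² cancel in I_A²/I_B².
A: Δ = 2!·0!·14!/17! = 1/2040; Racah Σ t=0..0: t=0:+1/479001600 = 1/479001600; ⇒ 3j(1 8 7; 1 3 -4)² = 1/204, sgn -1
B: Δ = 2!·0!·14!/17! = 1/2040; Racah Σ t=1..1: t=1:−1/43545600 = -1/43545600; ⇒ 3j(1 8 7; 0 2 -2)² = 1/34, sgn +1
I_A²/I_B² = (1/204)/(1/34) = 1/6

1/6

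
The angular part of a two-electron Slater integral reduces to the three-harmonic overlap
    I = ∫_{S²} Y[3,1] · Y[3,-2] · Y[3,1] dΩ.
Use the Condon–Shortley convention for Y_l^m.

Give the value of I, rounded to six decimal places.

l₁+l₂+l₃=9 is odd: 3j(l;000)=0 ⇒ I=0

0.000000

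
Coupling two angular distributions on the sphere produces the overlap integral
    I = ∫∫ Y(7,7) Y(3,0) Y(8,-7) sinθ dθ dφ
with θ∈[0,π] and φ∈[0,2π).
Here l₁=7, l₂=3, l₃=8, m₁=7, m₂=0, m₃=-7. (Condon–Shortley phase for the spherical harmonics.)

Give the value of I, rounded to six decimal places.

m-sum 0 ✓  L=18 even ✓  4≤8≤10 ✓
Π(2lᵢ+1) = 15×7×17 = 1785
triangle coeff Δ(7,3,8) = 1/5290740
Σ_t [0,2]: t=0:+1/7257600 t=1:−1/2073600 t=2:+1/7257600 = -1/4838400
(3j)²=252/20995 [(7 3 8; 0 0 0)], sign=-1
Σ_t [0,0]: t=0:+1/5748019200 = 1/5748019200
(3j)²=91/3876 [(7 3 8; 7 0 -7)], sign=-1
⇒ 4πI² = 3087/6137
I = (+1)√(3087/6137/(4π)) = 0.20007154

0.200072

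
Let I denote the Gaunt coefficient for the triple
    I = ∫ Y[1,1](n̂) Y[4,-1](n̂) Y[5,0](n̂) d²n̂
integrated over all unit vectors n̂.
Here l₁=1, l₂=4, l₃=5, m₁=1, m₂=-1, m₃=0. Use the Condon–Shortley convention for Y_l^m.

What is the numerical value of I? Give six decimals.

0.155288

Rules hold: Σm=0, L=10 even, 3≤5≤5.
N = 3·9·11 = 297
Δ = 0!·2!·8!/11! = 1/495
Racah Σ t=0..0: t=0:+1/576 = 1/576
⇒ 3j(1 4 5; 0 0 0)² = 5/99, sgn -1
Racah Σ t=0..0: t=0:+1/1440 = 1/1440
⇒ 3j(1 4 5; 1 -1 0)² = 2/99, sgn -1
4πI² = N·(3j₀)²·(3jₘ)² = 10/33
I = +1·√(0.30303/4π) = 0.15528807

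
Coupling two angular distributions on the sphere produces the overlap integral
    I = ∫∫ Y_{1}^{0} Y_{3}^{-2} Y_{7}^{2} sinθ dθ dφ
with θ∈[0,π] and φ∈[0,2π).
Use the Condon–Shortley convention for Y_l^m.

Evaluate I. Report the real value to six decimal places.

0.000000

|1−3|≤7≤1+3 violated ⇒ I = 0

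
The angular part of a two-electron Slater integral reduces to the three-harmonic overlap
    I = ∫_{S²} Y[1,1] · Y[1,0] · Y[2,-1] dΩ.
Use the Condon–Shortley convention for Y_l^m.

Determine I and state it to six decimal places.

Rules hold: Σm=0, L=4 even, 0≤2≤2.
N = 3·3·5 = 45
Δ = 0!·2!·2!/5! = 1/30
Racah Σ t=0..0: t=0:+1/1 = 1/1
⇒ 3j(1 1 2; 0 0 0)² = 2/15, sgn +1
Racah Σ t=0..0: t=0:+1/2 = 1/2
⇒ 3j(1 1 2; 1 0 -1)² = 1/10, sgn -1
4πI² = N·(3j₀)²·(3jₘ)² = 3/5
I = -1·√(0.6/4π) = -0.21850969

-0.218510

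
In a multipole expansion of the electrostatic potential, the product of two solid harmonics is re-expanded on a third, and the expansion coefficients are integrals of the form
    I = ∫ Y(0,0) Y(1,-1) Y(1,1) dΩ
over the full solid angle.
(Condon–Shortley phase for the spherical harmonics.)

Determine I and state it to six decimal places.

Rules hold: Σm=0, L=2 even, 1≤1≤1.
N = 1·3·3 = 9
Δ = 0!·0!·2!/3! = 1/3
Racah Σ t=0..0: t=0:+1/1 = 1/1
⇒ 3j(0 1 1; 0 0 0)² = 1/3, sgn -1
Racah Σ t=0..0: t=0:+1/2 = 1/2
⇒ 3j(0 1 1; 0 -1 1)² = 1/3, sgn +1
4πI² = N·(3j₀)²·(3jₘ)² = 1/1
I = -1·√(1/4π) = -0.28209479

-0.282095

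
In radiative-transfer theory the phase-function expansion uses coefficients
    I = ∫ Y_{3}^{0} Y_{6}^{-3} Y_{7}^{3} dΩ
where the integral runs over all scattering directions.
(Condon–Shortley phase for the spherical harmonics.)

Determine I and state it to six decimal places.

Rules hold: Σm=0, L=16 even, 3≤7≤9.
N = 7·13·15 = 1365
Δ = 2!·4!·10!/17! = 1/2042040
Racah Σ t=0..2: t=0:+1/207360 t=1:−1/57600 t=2:+1/207360 = -1/129600
⇒ 3j(3 6 7; 0 0 0)² = 168/12155, sgn +1
Racah Σ t=0..2: t=0:+1/362880 t=1:−1/322560 t=2:+1/4354560 = -1/8709120
⇒ 3j(3 6 7; 0 -3 3)² = 3/68068, sgn -1
4πI² = N·(3j₀)²·(3jₘ)² = 378/454597
I = -1·√(0.000831506/4π) = -0.00813444

-0.008134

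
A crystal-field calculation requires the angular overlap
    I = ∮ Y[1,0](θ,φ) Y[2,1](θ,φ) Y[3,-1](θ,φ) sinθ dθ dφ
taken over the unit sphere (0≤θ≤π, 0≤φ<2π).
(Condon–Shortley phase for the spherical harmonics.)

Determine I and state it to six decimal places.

-0.233597

Checks pass: Σm=0; 6 even; l₃=3∈[1,3].
(2·1+1)(2·2+1)(2·3+1) = 105
Δ: 0! 2! 4! / 7! → 1/105
sum: t=0:+1/4 = 1/4
3j²(1 2 3; 0 0 0) = Δ·Π!·Σ² = 3/35  (sign -1)
sum: t=0:+1/6 = 1/6
3j²(1 2 3; 0 1 -1) = Δ·Π!·Σ² = 8/105  (sign +1)
combine: 4πI² = 105·3/35·8/105 = 24/35
take √, sign -1: I = -0.23359668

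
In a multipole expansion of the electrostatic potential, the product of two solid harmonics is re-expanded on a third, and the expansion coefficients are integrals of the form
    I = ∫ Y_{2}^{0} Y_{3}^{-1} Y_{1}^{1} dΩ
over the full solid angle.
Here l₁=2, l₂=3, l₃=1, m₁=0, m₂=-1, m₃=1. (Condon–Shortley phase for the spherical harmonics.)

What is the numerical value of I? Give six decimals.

Checks pass: Σm=0; 6 even; l₃=1∈[1,5].
(2·2+1)(2·3+1)(2·1+1) = 105
Δ: 4! 0! 2! / 7! → 1/105
sum: t=2:+1/4 = 1/4
3j²(2 3 1; 0 0 0) = Δ·Π!·Σ² = 3/35  (sign -1)
sum: t=2:+1/8 = 1/8
3j²(2 3 1; 0 -1 1) = Δ·Π!·Σ² = 2/35  (sign +1)
combine: 4πI² = 105·3/35·2/35 = 18/35
take √, sign -1: I = -0.20230066

-0.202301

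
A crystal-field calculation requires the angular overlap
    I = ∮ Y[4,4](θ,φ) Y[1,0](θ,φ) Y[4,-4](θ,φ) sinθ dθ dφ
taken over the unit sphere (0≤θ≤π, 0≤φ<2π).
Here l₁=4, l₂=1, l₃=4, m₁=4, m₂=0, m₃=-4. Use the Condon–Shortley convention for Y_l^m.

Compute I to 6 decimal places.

l₁+l₂+l₃=9 is odd: 3j(l;000)=0 ⇒ I=0

0.000000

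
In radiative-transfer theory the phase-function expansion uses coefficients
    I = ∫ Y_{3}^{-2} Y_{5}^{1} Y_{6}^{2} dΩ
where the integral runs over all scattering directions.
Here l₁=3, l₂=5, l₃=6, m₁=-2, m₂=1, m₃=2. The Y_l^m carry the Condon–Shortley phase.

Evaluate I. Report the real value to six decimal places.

0.000000

m-sum = -2 + 1 + 2 = 1 ≠ 0 ⇒ I = 0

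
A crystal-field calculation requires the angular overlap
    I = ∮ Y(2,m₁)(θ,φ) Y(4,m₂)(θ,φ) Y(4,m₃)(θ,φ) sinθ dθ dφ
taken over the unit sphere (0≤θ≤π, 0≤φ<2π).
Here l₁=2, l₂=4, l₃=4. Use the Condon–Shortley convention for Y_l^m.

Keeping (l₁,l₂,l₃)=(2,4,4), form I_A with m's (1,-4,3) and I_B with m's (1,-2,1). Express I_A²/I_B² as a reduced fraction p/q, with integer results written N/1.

Shared (l₁,l₂,l₃)=(2,4,4): N and (l;000)² cancel in I_A²/I_B².
A: Δ = 2!·2!·6!/11! = 1/13860; Racah Σ t=0..0: t=0:+1/1440 = 1/1440; ⇒ 3j(2 4 4; 1 -4 3)² = 7/165, sgn -1
B: Δ = 2!·2!·6!/11! = 1/13860; Racah Σ t=0..1: t=0:+1/96 t=1:−1/240 = 1/160; ⇒ 3j(2 4 4; 1 -2 1)² = 27/1540, sgn -1
I_A²/I_B² = (7/165)/(27/1540) = 196/81

196/81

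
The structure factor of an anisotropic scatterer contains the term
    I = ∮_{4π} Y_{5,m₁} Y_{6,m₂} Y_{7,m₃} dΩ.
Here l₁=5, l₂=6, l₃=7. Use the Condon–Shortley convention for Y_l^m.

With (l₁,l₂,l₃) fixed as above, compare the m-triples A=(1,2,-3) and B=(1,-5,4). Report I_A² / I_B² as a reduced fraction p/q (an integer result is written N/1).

128547/60500

l's match ⇒ only the (l;m) 3-j factors differ between A and B.
A: triangle coeff Δ(5,6,7) = 1/174594420; Σ_t [0,4]: t=0:+1/46448640 t=1:−1/1088640 t=2:+1/276480 t=3:−1/518400 t=4:+1/9953280 = 23/25804800; (3j)²=42849/6466460 [(5 6 7; 1 2 -3)], sign=+1
B: triangle coeff Δ(5,6,7) = 1/174594420; Σ_t [0,1]: t=0:+1/5806080 t=1:−1/8709120 = 1/17418240; (3j)²=275/88179 [(5 6 7; 1 -5 4)], sign=-1
I_A²/I_B² = (42849/6466460)/(275/88179) = 128547/60500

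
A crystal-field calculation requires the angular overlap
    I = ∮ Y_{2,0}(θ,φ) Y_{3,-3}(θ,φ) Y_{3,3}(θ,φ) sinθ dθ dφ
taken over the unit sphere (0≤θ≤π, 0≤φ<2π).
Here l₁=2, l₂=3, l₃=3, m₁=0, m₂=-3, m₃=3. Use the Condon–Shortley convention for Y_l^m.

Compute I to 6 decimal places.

Checks pass: Σm=0; 8 even; l₃=3∈[1,5].
(2·2+1)(2·3+1)(2·3+1) = 245
Δ: 2! 2! 4! / 9! → 1/3780
sum: t=0:+1/24 t=1:−1/4 t=2:+1/24 = -1/6
3j²(2 3 3; 0 0 0) = Δ·Π!·Σ² = 4/105  (sign +1)
sum: t=0:+1/96 = 1/96
3j²(2 3 3; 0 -3 3) = Δ·Π!·Σ² = 5/84  (sign +1)
combine: 4πI² = 245·4/105·5/84 = 5/9
take √, sign +1: I = 0.21026104

0.210261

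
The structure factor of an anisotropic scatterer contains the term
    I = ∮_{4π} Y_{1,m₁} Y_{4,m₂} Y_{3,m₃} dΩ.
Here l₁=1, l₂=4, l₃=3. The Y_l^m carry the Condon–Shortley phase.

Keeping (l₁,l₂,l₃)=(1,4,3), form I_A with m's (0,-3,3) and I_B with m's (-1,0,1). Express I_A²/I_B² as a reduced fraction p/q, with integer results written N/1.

7/6

Shared (l₁,l₂,l₃)=(1,4,3): N and (l;000)² cancel in I_A²/I_B².
A: Δ = 2!·0!·6!/9! = 1/252; Racah Σ t=1..1: t=1:−1/720 = -1/720; ⇒ 3j(1 4 3; 0 -3 3)² = 1/36, sgn -1
B: Δ = 2!·0!·6!/9! = 1/252; Racah Σ t=2..2: t=2:+1/96 = 1/96; ⇒ 3j(1 4 3; -1 0 1)² = 1/42, sgn +1
I_A²/I_B² = (1/36)/(1/42) = 7/6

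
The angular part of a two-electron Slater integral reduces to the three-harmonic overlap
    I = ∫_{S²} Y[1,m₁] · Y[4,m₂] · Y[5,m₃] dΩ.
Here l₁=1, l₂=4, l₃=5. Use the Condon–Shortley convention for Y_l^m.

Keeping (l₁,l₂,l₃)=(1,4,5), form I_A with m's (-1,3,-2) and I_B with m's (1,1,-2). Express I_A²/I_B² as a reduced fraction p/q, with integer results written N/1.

1/7

l's match ⇒ only the (l;m) 3-j factors differ between A and B.
A: triangle coeff Δ(1,4,5) = 1/495; Σ_t [0,0]: t=0:+1/10080 = 1/10080; (3j)²=1/165 [(1 4 5; -1 3 -2)], sign=-1
B: triangle coeff Δ(1,4,5) = 1/495; Σ_t [0,0]: t=0:+1/1440 = 1/1440; (3j)²=7/165 [(1 4 5; 1 1 -2)], sign=-1
I_A²/I_B² = (1/165)/(7/165) = 1/7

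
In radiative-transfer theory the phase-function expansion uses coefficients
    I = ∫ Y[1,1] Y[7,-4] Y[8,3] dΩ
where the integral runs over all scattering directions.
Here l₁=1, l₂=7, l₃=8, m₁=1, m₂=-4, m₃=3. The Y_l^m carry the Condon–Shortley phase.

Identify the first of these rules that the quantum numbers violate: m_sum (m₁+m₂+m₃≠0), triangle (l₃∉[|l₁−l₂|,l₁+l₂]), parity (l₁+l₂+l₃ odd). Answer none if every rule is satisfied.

m₁+m₂+m₃ = 1 − 4 + 3 = 0  ✓
triangle: |1−7|=6 ≤ l₃=8 ≤ 1+7=8  ✓
parity: l₁+l₂+l₃ = 16 is even  ✓

none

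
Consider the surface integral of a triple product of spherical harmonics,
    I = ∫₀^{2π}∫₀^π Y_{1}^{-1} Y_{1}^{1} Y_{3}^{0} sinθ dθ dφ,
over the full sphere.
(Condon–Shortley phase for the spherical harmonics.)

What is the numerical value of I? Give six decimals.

l₃=3 ∉ [0,2] — triangle fails ⇒ I = 0

0.000000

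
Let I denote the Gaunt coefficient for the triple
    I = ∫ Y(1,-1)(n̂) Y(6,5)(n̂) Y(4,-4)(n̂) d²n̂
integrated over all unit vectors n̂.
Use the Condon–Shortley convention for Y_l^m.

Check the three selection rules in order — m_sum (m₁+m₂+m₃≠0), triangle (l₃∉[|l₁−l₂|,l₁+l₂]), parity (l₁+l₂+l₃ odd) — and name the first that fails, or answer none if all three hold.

triangle

azimuthal sum: -1 + 5 − 4 = 0  ✓
5 ≤ 4 ≤ 7 (triangle on l)  ✗
L = 1 + 6 + 4 = 11 (odd)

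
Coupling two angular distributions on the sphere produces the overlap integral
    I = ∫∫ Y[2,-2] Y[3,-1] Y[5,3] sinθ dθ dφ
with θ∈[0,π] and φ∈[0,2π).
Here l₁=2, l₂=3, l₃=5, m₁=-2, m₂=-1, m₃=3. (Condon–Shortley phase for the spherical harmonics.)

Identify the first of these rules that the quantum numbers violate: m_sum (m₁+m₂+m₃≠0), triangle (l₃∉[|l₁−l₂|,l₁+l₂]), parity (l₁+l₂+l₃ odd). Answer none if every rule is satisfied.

none

azimuthal sum: -2 − 1 + 3 = 0  ✓
1 ≤ 5 ≤ 5 (triangle on l)  ✓
L = 2 + 3 + 5 = 10 (even)  ✓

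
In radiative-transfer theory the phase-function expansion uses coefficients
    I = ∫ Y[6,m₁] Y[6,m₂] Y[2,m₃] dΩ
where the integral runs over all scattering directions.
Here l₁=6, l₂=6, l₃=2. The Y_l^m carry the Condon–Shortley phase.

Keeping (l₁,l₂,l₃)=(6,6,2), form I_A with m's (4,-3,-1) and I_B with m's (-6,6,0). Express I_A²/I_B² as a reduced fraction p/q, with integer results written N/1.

245/484

Shared (l₁,l₂,l₃)=(6,6,2): N and (l;000)² cancel in I_A²/I_B².
A: Δ = 10!·2!·2!/15! = 1/90090; Racah Σ t=1..2: t=1:−1/725760 t=2:+1/161280 = 1/207360; ⇒ 3j(6 6 2; 4 -3 -1)² = 7/286, sgn -1
B: Δ = 10!·2!·2!/15! = 1/90090; Racah Σ t=10..10: t=10:+1/14515200 = 1/14515200; ⇒ 3j(6 6 2; -6 6 0)² = 22/455, sgn +1
I_A²/I_B² = (7/286)/(22/455) = 245/484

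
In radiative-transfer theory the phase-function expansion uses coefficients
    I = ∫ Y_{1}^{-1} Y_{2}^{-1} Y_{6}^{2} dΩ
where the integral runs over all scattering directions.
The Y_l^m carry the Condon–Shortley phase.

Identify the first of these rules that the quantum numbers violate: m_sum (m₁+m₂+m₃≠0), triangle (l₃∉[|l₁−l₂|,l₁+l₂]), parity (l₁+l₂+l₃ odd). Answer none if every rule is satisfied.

triangle

Σmᵢ = 0  ✓
l₃∈[|l₁−l₂|,l₁+l₂]=[1,3], have l₃=6  ✗
Σlᵢ = 9 ⇒ odd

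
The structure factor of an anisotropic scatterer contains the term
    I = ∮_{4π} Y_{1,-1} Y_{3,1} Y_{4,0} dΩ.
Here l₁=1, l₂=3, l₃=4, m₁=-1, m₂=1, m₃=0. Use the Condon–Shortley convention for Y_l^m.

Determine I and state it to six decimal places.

0.150786

Rules hold: Σm=0, L=8 even, 2≤4≤4.
N = 3·7·9 = 189
Δ = 0!·2!·6!/9! = 1/252
Racah Σ t=0..0: t=0:+1/36 = 1/36
⇒ 3j(1 3 4; 0 0 0)² = 4/63, sgn +1
Racah Σ t=0..0: t=0:+1/96 = 1/96
⇒ 3j(1 3 4; -1 1 0)² = 1/42, sgn +1
4πI² = N·(3j₀)²·(3jₘ)² = 2/7
I = +1·√(0.285714/4π) = 0.15078601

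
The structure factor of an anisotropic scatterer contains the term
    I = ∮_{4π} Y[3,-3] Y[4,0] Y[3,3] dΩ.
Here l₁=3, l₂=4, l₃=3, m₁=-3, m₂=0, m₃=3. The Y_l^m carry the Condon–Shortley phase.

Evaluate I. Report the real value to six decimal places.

Rules hold: Σm=0, L=10 even, 1≤3≤7.
N = 7·9·7 = 441
Δ = 4!·2!·4!/11! = 1/34650
Racah Σ t=1..3: t=1:−1/72 t=2:+1/16 t=3:−1/72 = 5/144
⇒ 3j(3 4 3; 0 0 0)² = 2/77, sgn -1
Racah Σ t=4..4: t=4:+1/1152 = 1/1152
⇒ 3j(3 4 3; -3 0 3)² = 1/154, sgn +1
4πI² = N·(3j₀)²·(3jₘ)² = 9/121
I = -1·√(0.0743802/4π) = -0.07693494

-0.076935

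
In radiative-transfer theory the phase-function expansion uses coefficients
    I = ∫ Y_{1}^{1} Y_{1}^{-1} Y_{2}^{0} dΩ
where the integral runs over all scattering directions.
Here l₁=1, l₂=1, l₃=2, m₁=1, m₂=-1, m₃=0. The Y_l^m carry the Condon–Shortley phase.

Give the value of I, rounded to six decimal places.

Checks pass: Σm=0; 4 even; l₃=2∈[0,2].
(2·1+1)(2·1+1)(2·2+1) = 45
Δ: 0! 2! 2! / 5! → 1/30
sum: t=0:+1/1 = 1/1
3j²(1 1 2; 0 0 0) = Δ·Π!·Σ² = 2/15  (sign +1)
sum: t=0:+1/4 = 1/4
3j²(1 1 2; 1 -1 0) = Δ·Π!·Σ² = 1/30  (sign +1)
combine: 4πI² = 45·2/15·1/30 = 1/5
take √, sign +1: I = 0.12615663

0.126157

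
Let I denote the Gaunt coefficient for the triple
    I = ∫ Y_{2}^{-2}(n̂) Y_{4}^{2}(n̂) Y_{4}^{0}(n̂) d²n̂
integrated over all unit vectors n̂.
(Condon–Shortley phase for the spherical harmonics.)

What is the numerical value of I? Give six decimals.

-0.190365

Checks pass: Σm=0; 10 even; l₃=4∈[2,6].
(2·2+1)(2·4+1)(2·4+1) = 405
Δ: 2! 2! 6! / 11! → 1/13860
sum: t=0:+1/192 t=1:−1/36 t=2:+1/192 = -5/288
3j²(2 4 4; 0 0 0) = Δ·Π!·Σ² = 20/693  (sign -1)
sum: t=2:+1/192 = 1/192
3j²(2 4 4; -2 2 0) = Δ·Π!·Σ² = 3/77  (sign +1)
combine: 4πI² = 405·20/693·3/77 = 2700/5929
take √, sign -1: I = -0.19036462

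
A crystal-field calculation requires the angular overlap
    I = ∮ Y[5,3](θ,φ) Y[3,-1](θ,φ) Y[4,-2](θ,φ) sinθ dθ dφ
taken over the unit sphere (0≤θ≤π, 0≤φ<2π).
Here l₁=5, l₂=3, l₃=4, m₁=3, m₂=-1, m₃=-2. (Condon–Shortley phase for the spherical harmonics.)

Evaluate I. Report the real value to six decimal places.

-0.144236

m-sum 0 ✓  L=12 even ✓  2≤4≤8 ✓
Π(2lᵢ+1) = 11×7×9 = 693
triangle coeff Δ(5,3,4) = 1/180180
Σ_t [1,3]: t=1:−1/576 t=2:+1/144 t=3:−1/576 = 1/288
(3j)²=20/1001 [(5 3 4; 0 0 0)], sign=+1
Σ_t [0,2]: t=0:+1/2304 t=1:−1/720 t=2:+1/5760 = -1/1280
(3j)²=27/1430 [(5 3 4; 3 -1 -2)], sign=-1
⇒ 4πI² = 486/1859
I = (-1)√(486/1859/(4π)) = -0.14423595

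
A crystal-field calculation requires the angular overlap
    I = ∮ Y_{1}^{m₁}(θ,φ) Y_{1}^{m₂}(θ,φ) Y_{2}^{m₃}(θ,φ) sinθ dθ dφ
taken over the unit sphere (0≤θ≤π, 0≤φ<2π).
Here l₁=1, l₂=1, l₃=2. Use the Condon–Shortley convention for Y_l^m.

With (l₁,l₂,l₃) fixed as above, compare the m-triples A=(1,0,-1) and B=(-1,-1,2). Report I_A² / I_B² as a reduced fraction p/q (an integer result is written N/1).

1/2

l's match ⇒ only the (l;m) 3-j factors differ between A and B.
A: triangle coeff Δ(1,1,2) = 1/30; Σ_t [0,0]: t=0:+1/2 = 1/2; (3j)²=1/10 [(1 1 2; 1 0 -1)], sign=-1
B: triangle coeff Δ(1,1,2) = 1/30; Σ_t [0,0]: t=0:+1/4 = 1/4; (3j)²=1/5 [(1 1 2; -1 -1 2)], sign=+1
I_A²/I_B² = (1/10)/(1/5) = 1/2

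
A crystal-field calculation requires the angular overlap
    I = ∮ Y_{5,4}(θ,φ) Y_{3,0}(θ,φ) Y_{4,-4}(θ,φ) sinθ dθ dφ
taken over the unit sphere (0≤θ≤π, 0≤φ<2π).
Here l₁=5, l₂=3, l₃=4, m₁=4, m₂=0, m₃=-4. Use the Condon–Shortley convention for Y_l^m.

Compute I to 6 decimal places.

-0.207724

Rules hold: Σm=0, L=12 even, 2≤4≤8.
N = 11·7·9 = 693
Δ = 4!·6!·2!/13! = 1/180180
Racah Σ t=1..3: t=1:−1/576 t=2:+1/144 t=3:−1/576 = 1/288
⇒ 3j(5 3 4; 0 0 0)² = 20/1001, sgn +1
Racah Σ t=1..1: t=1:−1/8640 = -1/8640
⇒ 3j(5 3 4; 4 0 -4)² = 28/715, sgn -1
4πI² = N·(3j₀)²·(3jₘ)² = 1008/1859
I = -1·√(0.542227/4π) = -0.20772350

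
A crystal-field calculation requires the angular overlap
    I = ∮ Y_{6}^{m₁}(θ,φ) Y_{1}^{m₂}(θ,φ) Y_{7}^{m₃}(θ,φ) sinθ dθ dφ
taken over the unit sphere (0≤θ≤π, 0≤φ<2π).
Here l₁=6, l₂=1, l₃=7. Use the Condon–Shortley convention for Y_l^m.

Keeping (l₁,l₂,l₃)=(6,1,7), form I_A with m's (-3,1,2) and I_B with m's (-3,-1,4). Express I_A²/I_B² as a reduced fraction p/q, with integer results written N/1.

l's match ⇒ only the (l;m) 3-j factors differ between A and B.
A: triangle coeff Δ(6,1,7) = 1/1365; Σ_t [0,0]: t=0:+1/4354560 = 1/4354560; (3j)²=2/273 [(6 1 7; -3 1 2)], sign=-1
B: triangle coeff Δ(6,1,7) = 1/1365; Σ_t [0,0]: t=0:+1/4354560 = 1/4354560; (3j)²=11/273 [(6 1 7; -3 -1 4)], sign=-1
I_A²/I_B² = (2/273)/(11/273) = 2/11

2/11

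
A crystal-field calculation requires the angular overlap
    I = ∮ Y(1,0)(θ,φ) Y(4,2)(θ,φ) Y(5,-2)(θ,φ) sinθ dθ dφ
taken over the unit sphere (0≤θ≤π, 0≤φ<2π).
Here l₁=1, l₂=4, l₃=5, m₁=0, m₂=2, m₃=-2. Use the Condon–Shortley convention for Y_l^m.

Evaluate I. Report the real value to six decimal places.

0.225034

Rules hold: Σm=0, L=10 even, 3≤5≤5.
N = 3·9·11 = 297
Δ = 0!·2!·8!/11! = 1/495
Racah Σ t=0..0: t=0:+1/576 = 1/576
⇒ 3j(1 4 5; 0 0 0)² = 5/99, sgn -1
Racah Σ t=0..0: t=0:+1/1440 = 1/1440
⇒ 3j(1 4 5; 0 2 -2)² = 7/165, sgn -1
4πI² = N·(3j₀)²·(3jₘ)² = 7/11
I = +1·√(0.636364/4π) = 0.22503380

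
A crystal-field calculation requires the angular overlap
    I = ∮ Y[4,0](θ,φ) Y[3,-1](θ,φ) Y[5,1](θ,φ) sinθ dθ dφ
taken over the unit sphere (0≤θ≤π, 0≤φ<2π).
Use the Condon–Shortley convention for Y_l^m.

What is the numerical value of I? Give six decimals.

-0.086020

Checks pass: Σm=0; 12 even; l₃=5∈[1,7].
(2·4+1)(2·3+1)(2·5+1) = 693
Δ: 2! 6! 4! / 13! → 1/180180
sum: t=0:+1/576 t=1:−1/144 t=2:+1/576 = -1/288
3j²(4 3 5; 0 0 0) = Δ·Π!·Σ² = 20/1001  (sign +1)
sum: t=0:+1/384 t=1:−1/216 t=2:+1/2304 = -11/6912
3j²(4 3 5; 0 -1 1) = Δ·Π!·Σ² = 11/1638  (sign -1)
combine: 4πI² = 693·20/1001·11/1638 = 110/1183
take √, sign -1: I = -0.08601992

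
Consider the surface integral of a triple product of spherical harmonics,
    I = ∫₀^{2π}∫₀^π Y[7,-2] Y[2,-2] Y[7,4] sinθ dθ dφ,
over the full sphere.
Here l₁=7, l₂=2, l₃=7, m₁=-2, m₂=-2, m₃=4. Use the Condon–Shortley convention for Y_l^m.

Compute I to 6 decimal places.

Rules hold: Σm=0, L=16 even, 5≤7≤9.
N = 15·5·15 = 1125
Δ = 2!·12!·2!/17! = 1/185640
Racah Σ t=0..2: t=0:+1/2419200 t=1:−1/518400 t=2:+1/2419200 = -1/907200
⇒ 3j(7 2 7; 0 0 0)² = 56/3315, sgn +1
Racah Σ t=0..0: t=0:+1/8709120 = 1/8709120
⇒ 3j(7 2 7; -2 -2 4)² = 55/3094, sgn -1
4πI² = N·(3j₀)²·(3jₘ)² = 16500/48841
I = -1·√(0.337831/4π) = -0.16396259

-0.163963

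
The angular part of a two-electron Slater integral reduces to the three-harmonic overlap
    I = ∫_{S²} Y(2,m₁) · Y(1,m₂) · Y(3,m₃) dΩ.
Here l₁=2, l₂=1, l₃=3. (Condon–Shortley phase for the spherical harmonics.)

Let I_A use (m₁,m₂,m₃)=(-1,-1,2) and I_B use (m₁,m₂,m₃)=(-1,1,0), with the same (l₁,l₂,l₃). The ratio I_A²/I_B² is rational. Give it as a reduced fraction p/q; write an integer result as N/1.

Shared (l₁,l₂,l₃)=(2,1,3): N and (l;000)² cancel in I_A²/I_B².
A: Δ = 0!·4!·2!/7! = 1/105; Racah Σ t=0..0: t=0:+1/12 = 1/12; ⇒ 3j(2 1 3; -1 -1 2)² = 2/21, sgn -1
B: Δ = 0!·4!·2!/7! = 1/105; Racah Σ t=0..0: t=0:+1/12 = 1/12; ⇒ 3j(2 1 3; -1 1 0)² = 1/35, sgn -1
I_A²/I_B² = (2/21)/(1/35) = 10/3

10/3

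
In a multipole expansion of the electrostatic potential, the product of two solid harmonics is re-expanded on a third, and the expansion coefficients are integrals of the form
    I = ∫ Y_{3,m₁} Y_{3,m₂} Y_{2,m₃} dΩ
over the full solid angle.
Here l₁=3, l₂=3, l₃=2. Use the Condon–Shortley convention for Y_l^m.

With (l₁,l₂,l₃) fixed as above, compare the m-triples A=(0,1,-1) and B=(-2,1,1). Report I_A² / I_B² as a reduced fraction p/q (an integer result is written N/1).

Same 3,3,2: normalisation and zero-m 3j drop out of the ratio.
A: Δ: 4! 2! 2! / 9! → 1/3780; sum: t=2:+1/8 t=3:−1/12 = 1/24; 3j²(3 3 2; 0 1 -1) = Δ·Π!·Σ² = 1/210  (sign -1)
B: Δ: 4! 2! 2! / 9! → 1/3780; sum: t=3:−1/12 t=4:+1/48 = -1/16; 3j²(3 3 2; -2 1 1) = Δ·Π!·Σ² = 1/28  (sign +1)
I_A²/I_B² = (1/210)/(1/28) = 2/15

2/15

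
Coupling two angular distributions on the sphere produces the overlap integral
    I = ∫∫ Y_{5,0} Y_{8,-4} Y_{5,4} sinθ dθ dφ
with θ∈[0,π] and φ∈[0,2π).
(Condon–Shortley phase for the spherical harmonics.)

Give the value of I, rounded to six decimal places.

-0.158178

Rules hold: Σm=0, L=18 even, 3≤5≤13.
N = 11·17·11 = 2057
Δ = 8!·2!·8!/19! = 1/37413090
Racah Σ t=3..5: t=3:−1/1036800 t=4:+1/331776 t=5:−1/1036800 = 1/921600
⇒ 3j(5 8 5; 0 0 0)² = 490/46189, sgn -1
Racah Σ t=3..4: t=3:−1/7257600 t=4:+1/23224320 = -11/116121600
⇒ 3j(5 8 5; 0 -4 4)² = 121/8398, sgn +1
4πI² = N·(3j₀)²·(3jₘ)² = 326095/1037153
I = -1·√(0.314414/4π) = -0.15817787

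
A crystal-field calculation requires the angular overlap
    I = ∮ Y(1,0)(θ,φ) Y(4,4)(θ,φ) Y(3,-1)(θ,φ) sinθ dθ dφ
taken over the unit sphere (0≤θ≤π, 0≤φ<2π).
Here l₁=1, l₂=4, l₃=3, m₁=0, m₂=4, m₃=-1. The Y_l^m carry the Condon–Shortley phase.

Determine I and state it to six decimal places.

Σmᵢ = 3 ≠ 0, so the φ-integral vanishes; I = 0

0.000000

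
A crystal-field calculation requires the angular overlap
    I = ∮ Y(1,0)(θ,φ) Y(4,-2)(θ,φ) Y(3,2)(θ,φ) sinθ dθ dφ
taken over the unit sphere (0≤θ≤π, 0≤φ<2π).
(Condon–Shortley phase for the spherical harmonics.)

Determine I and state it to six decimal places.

Rules hold: Σm=0, L=8 even, 3≤3≤5.
N = 3·9·7 = 189
Δ = 2!·0!·6!/9! = 1/252
Racah Σ t=1..1: t=1:−1/36 = -1/36
⇒ 3j(1 4 3; 0 0 0)² = 4/63, sgn +1
Racah Σ t=1..1: t=1:−1/120 = -1/120
⇒ 3j(1 4 3; 0 -2 2)² = 1/21, sgn +1
4πI² = N·(3j₀)²·(3jₘ)² = 4/7
I = +1·√(0.571429/4π) = 0.21324362

0.213244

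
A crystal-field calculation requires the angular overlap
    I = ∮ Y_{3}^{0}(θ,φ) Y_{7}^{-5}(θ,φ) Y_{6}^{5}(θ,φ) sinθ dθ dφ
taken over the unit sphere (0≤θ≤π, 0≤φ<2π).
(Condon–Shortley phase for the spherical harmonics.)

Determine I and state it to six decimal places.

0.161723

Checks pass: Σm=0; 16 even; l₃=6∈[4,10].
(2·3+1)(2·7+1)(2·6+1) = 1365
Δ: 4! 2! 10! / 17! → 1/2042040
sum: t=1:−1/207360 t=2:+1/57600 t=3:−1/207360 = 1/129600
3j²(3 7 6; 0 0 0) = Δ·Π!·Σ² = 168/12155  (sign +1)
sum: t=1:−1/4354560 t=2:+1/14515200 = -1/6220800
3j²(3 7 6; 0 -5 5) = Δ·Π!·Σ² = 77/4420  (sign +1)
combine: 4πI² = 1365·168/12155·77/4420 = 6174/18785
take √, sign +1: I = 0.16172337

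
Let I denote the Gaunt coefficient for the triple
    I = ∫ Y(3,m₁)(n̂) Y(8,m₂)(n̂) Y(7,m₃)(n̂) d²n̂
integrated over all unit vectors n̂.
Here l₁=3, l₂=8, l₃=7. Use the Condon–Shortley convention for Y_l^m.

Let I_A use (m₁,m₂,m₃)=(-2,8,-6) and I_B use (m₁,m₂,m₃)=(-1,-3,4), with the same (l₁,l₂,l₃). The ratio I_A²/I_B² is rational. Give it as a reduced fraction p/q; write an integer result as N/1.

l's match ⇒ only the (l;m) 3-j factors differ between A and B.
A: triangle coeff Δ(3,8,7) = 1/5290740; Σ_t [4,4]: t=4:+1/11496038400 = 1/11496038400; (3j)²=65/2907 [(3 8 7; -2 8 -6)], sign=-1
B: triangle coeff Δ(3,8,7) = 1/5290740; Σ_t [2,4]: t=2:+1/17418240 t=3:−1/43545600 t=4:+1/1916006400 = 67/1916006400; (3j)²=4489/352716 [(3 8 7; -1 -3 4)], sign=-1
I_A²/I_B² = (65/2907)/(4489/352716) = 23660/13467

23660/13467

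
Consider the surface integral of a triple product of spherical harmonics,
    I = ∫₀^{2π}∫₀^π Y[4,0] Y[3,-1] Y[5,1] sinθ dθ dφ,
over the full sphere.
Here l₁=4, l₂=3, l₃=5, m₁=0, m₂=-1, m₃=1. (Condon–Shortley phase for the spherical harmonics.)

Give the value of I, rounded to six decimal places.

-0.086020

Checks pass: Σm=0; 12 even; l₃=5∈[1,7].
(2·4+1)(2·3+1)(2·5+1) = 693
Δ: 2! 6! 4! / 13! → 1/180180
sum: t=0:+1/576 t=1:−1/144 t=2:+1/576 = -1/288
3j²(4 3 5; 0 0 0) = Δ·Π!·Σ² = 20/1001  (sign +1)
sum: t=0:+1/384 t=1:−1/216 t=2:+1/2304 = -11/6912
3j²(4 3 5; 0 -1 1) = Δ·Π!·Σ² = 11/1638  (sign -1)
combine: 4πI² = 693·20/1001·11/1638 = 110/1183
take √, sign -1: I = -0.08601992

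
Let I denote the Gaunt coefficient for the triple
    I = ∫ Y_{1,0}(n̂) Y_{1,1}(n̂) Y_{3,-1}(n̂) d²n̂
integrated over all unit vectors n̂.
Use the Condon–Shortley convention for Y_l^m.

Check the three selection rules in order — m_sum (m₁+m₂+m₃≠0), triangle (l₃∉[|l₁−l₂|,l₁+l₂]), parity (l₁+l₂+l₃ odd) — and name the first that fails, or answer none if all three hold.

Σmᵢ = 0  ✓
l₃∈[|l₁−l₂|,l₁+l₂]=[0,2], have l₃=3  ✗
Σlᵢ = 5 ⇒ odd

triangle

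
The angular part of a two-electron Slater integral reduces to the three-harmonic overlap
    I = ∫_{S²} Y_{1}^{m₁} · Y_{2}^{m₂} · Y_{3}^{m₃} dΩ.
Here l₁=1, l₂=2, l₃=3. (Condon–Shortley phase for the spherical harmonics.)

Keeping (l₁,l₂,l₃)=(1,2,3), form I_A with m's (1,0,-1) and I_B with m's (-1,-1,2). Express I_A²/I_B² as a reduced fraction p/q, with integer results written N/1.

l's match ⇒ only the (l;m) 3-j factors differ between A and B.
A: triangle coeff Δ(1,2,3) = 1/105; Σ_t [0,0]: t=0:+1/8 = 1/8; (3j)²=2/35 [(1 2 3; 1 0 -1)], sign=+1
B: triangle coeff Δ(1,2,3) = 1/105; Σ_t [0,0]: t=0:+1/12 = 1/12; (3j)²=2/21 [(1 2 3; -1 -1 2)], sign=-1
I_A²/I_B² = (2/35)/(2/21) = 3/5

3/5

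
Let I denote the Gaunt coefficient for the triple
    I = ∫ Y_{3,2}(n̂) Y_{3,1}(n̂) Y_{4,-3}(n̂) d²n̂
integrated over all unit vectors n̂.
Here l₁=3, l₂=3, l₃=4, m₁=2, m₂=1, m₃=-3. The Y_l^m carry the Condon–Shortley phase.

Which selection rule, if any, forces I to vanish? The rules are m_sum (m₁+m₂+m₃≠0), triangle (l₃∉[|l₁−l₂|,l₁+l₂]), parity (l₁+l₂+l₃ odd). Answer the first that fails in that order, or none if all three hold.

m₁+m₂+m₃ = 2 + 1 − 3 = 0  ✓
triangle: |3−3|=0 ≤ l₃=4 ≤ 3+3=6  ✓
parity: l₁+l₂+l₃ = 10 is even  ✓

none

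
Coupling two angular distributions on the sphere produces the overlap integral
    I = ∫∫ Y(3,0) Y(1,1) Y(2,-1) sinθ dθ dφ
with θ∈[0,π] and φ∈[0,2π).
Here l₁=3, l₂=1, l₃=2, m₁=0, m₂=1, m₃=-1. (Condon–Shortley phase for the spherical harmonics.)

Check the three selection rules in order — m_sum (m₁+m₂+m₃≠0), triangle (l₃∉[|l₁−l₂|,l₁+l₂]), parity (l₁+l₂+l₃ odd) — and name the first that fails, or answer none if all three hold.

Σmᵢ = 0  ✓
l₃∈[|l₁−l₂|,l₁+l₂]=[2,4], have l₃=2  ✓
Σlᵢ = 6 ⇒ even  ✓

none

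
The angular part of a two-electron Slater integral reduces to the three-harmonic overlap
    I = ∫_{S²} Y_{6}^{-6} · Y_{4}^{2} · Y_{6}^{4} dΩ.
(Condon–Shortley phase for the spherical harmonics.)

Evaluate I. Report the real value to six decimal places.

Rules hold: Σm=0, L=16 even, 2≤6≤10.
N = 13·9·13 = 1521
Δ = 4!·8!·4!/17! = 1/15315300
Racah Σ t=0..4: t=0:+1/829440 t=1:−1/25920 t=2:+1/9216 t=3:−1/25920 t=4:+1/829440 = 7/207360
⇒ 3j(6 4 6; 0 0 0)² = 28/2431, sgn +1
Racah Σ t=4..4: t=4:+1/3870720 = 1/3870720
⇒ 3j(6 4 6; -6 2 4)² = 135/6188, sgn +1
4πI² = N·(3j₀)²·(3jₘ)² = 1215/3179
I = +1·√(0.382196/4π) = 0.17439657

0.174397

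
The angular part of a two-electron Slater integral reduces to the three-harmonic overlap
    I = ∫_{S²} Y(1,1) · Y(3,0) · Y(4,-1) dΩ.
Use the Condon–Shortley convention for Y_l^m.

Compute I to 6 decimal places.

Checks pass: Σm=0; 8 even; l₃=4∈[2,4].
(2·1+1)(2·3+1)(2·4+1) = 189
Δ: 0! 2! 6! / 9! → 1/252
sum: t=0:+1/36 = 1/36
3j²(1 3 4; 0 0 0) = Δ·Π!·Σ² = 4/63  (sign +1)
sum: t=0:+1/72 = 1/72
3j²(1 3 4; 1 0 -1) = Δ·Π!·Σ² = 5/126  (sign -1)
combine: 4πI² = 189·4/63·5/126 = 10/21
take √, sign -1: I = -0.19466390

-0.194664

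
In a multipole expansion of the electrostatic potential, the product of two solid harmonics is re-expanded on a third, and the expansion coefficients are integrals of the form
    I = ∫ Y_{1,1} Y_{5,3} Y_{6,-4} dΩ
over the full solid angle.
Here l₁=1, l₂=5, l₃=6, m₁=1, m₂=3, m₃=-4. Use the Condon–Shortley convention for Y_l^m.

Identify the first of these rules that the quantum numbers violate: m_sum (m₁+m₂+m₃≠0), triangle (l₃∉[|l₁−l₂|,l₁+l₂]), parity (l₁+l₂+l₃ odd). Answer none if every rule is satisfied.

m₁+m₂+m₃ = 1 + 3 − 4 = 0  ✓
triangle: |1−5|=4 ≤ l₃=6 ≤ 1+5=6  ✓
parity: l₁+l₂+l₃ = 12 is even  ✓

none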